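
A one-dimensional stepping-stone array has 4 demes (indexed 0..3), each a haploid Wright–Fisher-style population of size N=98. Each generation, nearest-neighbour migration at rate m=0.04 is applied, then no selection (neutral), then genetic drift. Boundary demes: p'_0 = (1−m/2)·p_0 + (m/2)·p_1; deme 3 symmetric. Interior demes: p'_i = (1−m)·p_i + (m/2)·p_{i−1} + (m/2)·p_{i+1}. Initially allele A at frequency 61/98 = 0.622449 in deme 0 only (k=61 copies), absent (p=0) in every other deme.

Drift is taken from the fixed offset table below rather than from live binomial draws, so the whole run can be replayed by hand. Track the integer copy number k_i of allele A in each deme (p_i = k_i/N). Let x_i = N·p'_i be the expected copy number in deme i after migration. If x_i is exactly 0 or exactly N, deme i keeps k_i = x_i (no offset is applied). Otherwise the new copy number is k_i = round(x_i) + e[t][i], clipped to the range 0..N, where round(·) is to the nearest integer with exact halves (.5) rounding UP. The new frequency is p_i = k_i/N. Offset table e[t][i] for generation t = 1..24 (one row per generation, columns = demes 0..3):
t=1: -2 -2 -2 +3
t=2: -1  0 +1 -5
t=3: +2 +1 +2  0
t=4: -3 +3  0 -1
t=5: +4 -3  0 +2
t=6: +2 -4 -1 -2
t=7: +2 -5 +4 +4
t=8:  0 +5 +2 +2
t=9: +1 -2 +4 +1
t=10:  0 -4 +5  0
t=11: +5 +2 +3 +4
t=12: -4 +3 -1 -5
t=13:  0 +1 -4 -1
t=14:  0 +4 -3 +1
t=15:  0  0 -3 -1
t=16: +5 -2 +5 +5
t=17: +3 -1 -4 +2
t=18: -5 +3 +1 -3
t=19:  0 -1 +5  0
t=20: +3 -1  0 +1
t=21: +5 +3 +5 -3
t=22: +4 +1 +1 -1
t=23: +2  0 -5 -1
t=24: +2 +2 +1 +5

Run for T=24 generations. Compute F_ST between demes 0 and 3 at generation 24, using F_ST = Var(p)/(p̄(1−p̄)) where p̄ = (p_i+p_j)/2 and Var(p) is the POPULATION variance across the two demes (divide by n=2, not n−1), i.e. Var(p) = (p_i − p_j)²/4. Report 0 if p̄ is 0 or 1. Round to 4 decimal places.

0.3029

t=0: k=[61 0 0 0]
t=1: x=[59.7800 1.2200 0.0000 0.0000] k=[58 0 0 0]
t=2: x=[56.8400 1.1600 0.0000 0.0000] k=[56 1 0 0]
t=3: x=[54.9000 2.0800 0.0200 0.0000] k=[57 3 2 0]
t=4: x=[55.9200 4.0600 1.9800 0.0400] k=[53 7 2 0]
t=5: x=[52.0800 7.8200 2.0600 0.0400] k=[56 5 2 2]
t=6: x=[54.9800 5.9600 2.0600 2.0000] k=[57 2 1 0]
t=7: x=[55.9000 3.0800 1.0000 0.0200] k=[58 0 5 4]
t=8: x=[56.8400 1.2600 4.8800 4.0200] k=[57 6 7 6]
t=9: x=[55.9800 7.0400 6.9600 6.0200] k=[57 5 11 7]
t=10: x=[55.9600 6.1600 10.8000 7.0800] k=[56 2 16 7]
t=11: x=[54.9200 3.3600 15.5400 7.1800] k=[60 5 19 11]
t=12: x=[58.9000 6.3800 18.5600 11.1600] k=[55 9 18 6]
t=13: x=[54.0800 10.1000 17.5800 6.2400] k=[54 11 14 5]
t=14: x=[53.1400 11.9200 13.7600 5.1800] k=[53 16 11 6]
t=15: x=[52.2600 16.6400 11.0000 6.1000] k=[52 17 8 5]
t=16: x=[51.3000 17.5200 8.1200 5.0600] k=[56 16 13 10]
t=17: x=[55.2000 16.7400 13.0000 10.0600] k=[58 16 9 12]
t=18: x=[57.1600 16.7000 9.2000 11.9400] k=[52 20 10 9]
t=19: x=[51.3600 20.4400 10.1800 9.0200] k=[51 19 15 9]
t=20: x=[50.3600 19.5600 14.9600 9.1200] k=[53 19 15 10]
t=21: x=[52.3200 19.6000 14.9800 10.1000] k=[57 23 20 7]
t=22: x=[56.3200 23.6200 19.8000 7.2600] k=[60 25 21 6]
t=23: x=[59.3000 25.6200 20.7800 6.3000] k=[61 26 16 5]
t=24: x=[60.3000 26.5000 15.9800 5.2200] k=[62 29 17 10]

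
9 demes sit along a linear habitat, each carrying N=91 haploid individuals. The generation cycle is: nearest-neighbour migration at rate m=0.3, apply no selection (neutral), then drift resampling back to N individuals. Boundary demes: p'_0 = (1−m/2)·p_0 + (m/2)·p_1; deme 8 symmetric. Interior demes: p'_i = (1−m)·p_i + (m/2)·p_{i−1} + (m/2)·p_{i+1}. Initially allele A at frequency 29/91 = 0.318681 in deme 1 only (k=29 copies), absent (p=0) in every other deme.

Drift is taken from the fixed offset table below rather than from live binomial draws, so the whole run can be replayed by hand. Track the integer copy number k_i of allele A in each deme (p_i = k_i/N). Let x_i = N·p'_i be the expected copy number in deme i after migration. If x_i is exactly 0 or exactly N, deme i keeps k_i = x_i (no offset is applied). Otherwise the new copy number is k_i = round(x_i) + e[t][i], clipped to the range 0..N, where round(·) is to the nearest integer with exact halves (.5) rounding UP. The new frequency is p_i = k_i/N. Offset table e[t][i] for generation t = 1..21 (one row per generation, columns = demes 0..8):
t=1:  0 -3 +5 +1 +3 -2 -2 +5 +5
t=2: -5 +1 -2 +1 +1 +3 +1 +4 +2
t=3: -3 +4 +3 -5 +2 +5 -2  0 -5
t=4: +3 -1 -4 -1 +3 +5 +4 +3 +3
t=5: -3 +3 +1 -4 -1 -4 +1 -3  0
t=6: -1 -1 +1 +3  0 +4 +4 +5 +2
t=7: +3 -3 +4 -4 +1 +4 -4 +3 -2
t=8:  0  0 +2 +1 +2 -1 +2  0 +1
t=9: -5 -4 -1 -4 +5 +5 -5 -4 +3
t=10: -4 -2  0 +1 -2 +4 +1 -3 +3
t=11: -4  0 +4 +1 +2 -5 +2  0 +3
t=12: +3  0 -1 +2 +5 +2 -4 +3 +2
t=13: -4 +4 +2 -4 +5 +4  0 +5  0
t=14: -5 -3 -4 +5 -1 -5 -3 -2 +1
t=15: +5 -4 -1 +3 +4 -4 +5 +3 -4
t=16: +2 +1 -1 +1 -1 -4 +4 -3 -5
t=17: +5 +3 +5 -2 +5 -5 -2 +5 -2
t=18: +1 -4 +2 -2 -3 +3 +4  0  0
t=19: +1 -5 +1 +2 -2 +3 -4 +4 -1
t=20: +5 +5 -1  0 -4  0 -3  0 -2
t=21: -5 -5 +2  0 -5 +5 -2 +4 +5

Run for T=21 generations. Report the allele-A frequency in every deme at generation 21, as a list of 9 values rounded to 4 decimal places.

t=0: k=[0 29 0 0 0 0 0 0 0]
t=1: x=[4.3500 20.3000 4.3500 0.0000 0.0000 0.0000 0.0000 0.0000 0.0000] k=[4 17 9 0 0 0 0 0 0]
t=2: x=[5.9500 13.8500 8.8500 1.3500 0.0000 0.0000 0.0000 0.0000 0.0000] k=[1 15 7 2 0 0 0 0 0]
t=3: x=[3.1000 11.7000 7.4500 2.4500 0.3000 0.0000 0.0000 0.0000 0.0000] k=[0 16 10 0 2 0 0 0 0]
t=4: x=[2.4000 12.7000 9.4000 1.8000 1.4000 0.3000 0.0000 0.0000 0.0000] k=[5 12 5 1 4 5 0 0 0]
t=5: x=[6.0500 9.9000 5.4500 2.0500 3.7000 4.1000 0.7500 0.0000 0.0000] k=[3 13 6 0 3 0 2 0 0]
t=6: x=[4.5000 10.4500 6.1500 1.3500 2.1000 0.7500 1.4000 0.3000 0.0000] k=[4 9 7 4 2 5 5 5 0]
t=7: x=[4.7500 7.9500 6.8500 4.1500 2.7500 4.5500 5.0000 4.2500 0.7500] k=[8 5 11 0 4 9 1 7 0]
t=8: x=[7.5500 6.3500 8.4500 2.2500 4.1500 7.0500 3.1000 5.0500 1.0500] k=[8 6 10 3 6 6 5 5 2]
t=9: x=[7.7000 6.9000 8.3500 4.5000 5.5500 5.8500 5.1500 4.5500 2.4500] k=[3 3 7 1 11 11 0 1 5]
t=10: x=[3.0000 3.6000 5.5000 3.4000 9.5000 9.3500 1.8000 1.4500 4.4000] k=[0 2 6 4 8 13 3 0 7]
t=11: x=[0.3000 2.3000 5.1000 4.9000 8.1500 10.7500 4.0500 1.5000 5.9500] k=[0 2 9 6 10 6 6 2 9]
t=12: x=[0.3000 2.7500 7.5000 7.0500 8.8000 6.6000 5.4000 3.6500 7.9500] k=[3 3 7 9 14 9 1 7 10]
t=13: x=[3.0000 3.6000 6.7000 9.4500 12.5000 8.5500 3.1000 6.5500 9.5500] k=[0 8 9 5 18 13 3 12 10]
t=14: x=[1.2000 6.9500 8.2500 7.5500 15.3000 12.2500 5.8500 10.3500 10.3000] k=[0 4 4 13 14 7 3 8 11]
t=15: x=[0.6000 3.4000 5.3500 11.8000 12.8000 7.4500 4.3500 7.7000 10.5500] k=[6 0 4 15 17 3 9 11 7]
t=16: x=[5.1000 1.5000 5.0500 13.6500 14.6000 6.0000 8.4000 10.1000 7.6000] k=[7 3 4 15 14 2 12 7 3]
t=17: x=[6.4000 3.7500 5.5000 13.2000 12.3500 5.3000 9.7500 7.1500 3.6000] k=[11 7 11 11 17 0 8 12 2]
t=18: x=[10.4000 8.2000 10.4000 11.9000 13.5500 3.7500 7.4000 9.9000 3.5000] k=[11 4 12 10 11 7 11 10 4]
t=19: x=[9.9500 6.2500 10.5000 10.4500 10.2500 8.2000 10.2500 9.2500 4.9000] k=[11 1 12 12 8 11 6 13 4]
t=20: x=[9.5000 4.1500 10.3500 11.4000 9.0500 9.8000 7.8000 10.6000 5.3500] k=[15 9 9 11 5 10 5 11 3]
t=21: x=[14.1000 9.9000 9.3000 9.8000 6.6500 8.5000 6.6500 8.9000 4.2000] k=[9 5 11 10 2 14 5 13 9]

[0.0989, 0.0549, 0.1209, 0.1099, 0.0220, 0.1538, 0.0549, 0.1429, 0.0989]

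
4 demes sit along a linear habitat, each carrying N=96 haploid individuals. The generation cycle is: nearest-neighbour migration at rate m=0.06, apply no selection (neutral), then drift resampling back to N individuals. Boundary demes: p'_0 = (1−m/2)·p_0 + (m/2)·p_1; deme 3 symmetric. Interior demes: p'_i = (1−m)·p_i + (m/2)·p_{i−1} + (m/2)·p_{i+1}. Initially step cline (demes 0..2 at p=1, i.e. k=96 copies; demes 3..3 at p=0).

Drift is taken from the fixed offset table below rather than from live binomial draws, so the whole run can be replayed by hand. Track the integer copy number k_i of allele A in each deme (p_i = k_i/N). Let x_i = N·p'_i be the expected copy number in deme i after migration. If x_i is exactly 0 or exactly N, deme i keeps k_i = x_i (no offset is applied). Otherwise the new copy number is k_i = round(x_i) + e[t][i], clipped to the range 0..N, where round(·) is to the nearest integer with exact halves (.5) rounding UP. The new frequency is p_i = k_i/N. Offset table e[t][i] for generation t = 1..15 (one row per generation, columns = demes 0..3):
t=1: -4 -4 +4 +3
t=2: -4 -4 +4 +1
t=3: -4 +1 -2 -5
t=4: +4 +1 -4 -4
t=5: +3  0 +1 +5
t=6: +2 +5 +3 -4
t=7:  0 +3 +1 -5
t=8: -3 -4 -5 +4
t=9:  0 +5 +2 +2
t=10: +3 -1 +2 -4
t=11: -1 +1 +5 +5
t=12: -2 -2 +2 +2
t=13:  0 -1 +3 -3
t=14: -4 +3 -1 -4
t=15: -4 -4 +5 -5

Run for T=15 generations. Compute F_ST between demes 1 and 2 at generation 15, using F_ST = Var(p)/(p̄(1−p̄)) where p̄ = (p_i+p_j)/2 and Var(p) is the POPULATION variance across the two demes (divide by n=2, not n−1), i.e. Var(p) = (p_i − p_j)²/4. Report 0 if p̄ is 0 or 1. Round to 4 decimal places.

0.0034

t=0: k=[96 96 96 0]
t=1: x=[96.0000 96.0000 93.1200 2.8800] k=[96 96 96 6]
t=2: x=[96.0000 96.0000 93.3000 8.7000] k=[96 96 96 10]
t=3: x=[96.0000 96.0000 93.4200 12.5800] k=[96 96 91 8]
t=4: x=[96.0000 95.8500 88.6600 10.4900] k=[96 96 85 6]
t=5: x=[96.0000 95.6700 82.9600 8.3700] k=[96 96 84 13]
t=6: x=[96.0000 95.6400 82.2300 15.1300] k=[96 96 85 11]
t=7: x=[96.0000 95.6700 83.1100 13.2200] k=[96 96 84 8]
t=8: x=[96.0000 95.6400 82.0800 10.2800] k=[96 92 77 14]
t=9: x=[95.8800 91.6700 75.5600 15.8900] k=[96 96 78 18]
t=10: x=[96.0000 95.4600 76.7400 19.8000] k=[96 94 79 16]
t=11: x=[95.9400 93.6100 77.5600 17.8900] k=[95 95 83 23]
t=12: x=[95.0000 94.6400 81.5600 24.8000] k=[93 93 84 27]
t=13: x=[93.0000 92.7300 82.5600 28.7100] k=[93 92 86 26]
t=14: x=[92.9700 91.8500 84.3800 27.8000] k=[89 95 83 24]
t=15: x=[89.1800 94.4600 81.5900 25.7700] k=[85 90 87 21]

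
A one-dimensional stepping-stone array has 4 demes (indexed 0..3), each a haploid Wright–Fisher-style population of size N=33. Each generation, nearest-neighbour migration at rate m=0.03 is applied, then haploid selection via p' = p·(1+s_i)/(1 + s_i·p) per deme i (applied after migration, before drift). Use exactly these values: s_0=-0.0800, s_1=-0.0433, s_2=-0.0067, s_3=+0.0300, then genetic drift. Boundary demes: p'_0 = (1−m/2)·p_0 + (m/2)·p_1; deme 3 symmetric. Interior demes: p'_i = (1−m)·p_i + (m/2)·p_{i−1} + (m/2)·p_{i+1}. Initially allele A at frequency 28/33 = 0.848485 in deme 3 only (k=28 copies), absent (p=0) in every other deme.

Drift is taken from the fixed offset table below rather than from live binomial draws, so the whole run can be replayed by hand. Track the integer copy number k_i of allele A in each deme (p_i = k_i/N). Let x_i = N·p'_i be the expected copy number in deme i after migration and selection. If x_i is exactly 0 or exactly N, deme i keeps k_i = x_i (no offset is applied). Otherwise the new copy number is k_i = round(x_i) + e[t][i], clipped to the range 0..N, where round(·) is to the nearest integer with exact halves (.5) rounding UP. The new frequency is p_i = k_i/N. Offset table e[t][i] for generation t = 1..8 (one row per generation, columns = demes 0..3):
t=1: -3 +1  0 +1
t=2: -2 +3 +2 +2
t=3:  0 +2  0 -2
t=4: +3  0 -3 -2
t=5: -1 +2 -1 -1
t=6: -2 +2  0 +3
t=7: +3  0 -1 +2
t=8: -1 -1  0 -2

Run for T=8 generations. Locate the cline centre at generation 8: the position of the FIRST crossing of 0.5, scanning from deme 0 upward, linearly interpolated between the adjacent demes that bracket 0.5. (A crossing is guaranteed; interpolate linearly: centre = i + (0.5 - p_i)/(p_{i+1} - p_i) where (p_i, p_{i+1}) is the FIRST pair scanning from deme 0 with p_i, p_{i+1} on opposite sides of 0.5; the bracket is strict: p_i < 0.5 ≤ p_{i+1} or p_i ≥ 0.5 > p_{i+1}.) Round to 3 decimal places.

2.554

t=0: k=[0 0 0 28]
t=1: x=[0.0000 0.0000 0.4172 27.7126] k=[0 0 0 29]
t=2: x=[0.0000 0.0000 0.4321 28.6773] k=[0 0 2 31]
t=3: x=[0.0000 0.0287 2.3901 30.6308] k=[0 2 2 29]
t=4: x=[0.0276 1.8896 2.3901 28.7066] k=[3 2 0 27]
t=5: x=[2.7662 1.9040 0.4321 26.7462] k=[2 4 0 26]
t=6: x=[1.8768 3.7600 0.4470 25.7781] k=[0 6 0 29]
t=7: x=[0.0828 5.6108 0.5215 28.6773] k=[3 6 0 31]
t=8: x=[2.8222 5.6546 0.5513 30.6016] k=[2 5 1 29]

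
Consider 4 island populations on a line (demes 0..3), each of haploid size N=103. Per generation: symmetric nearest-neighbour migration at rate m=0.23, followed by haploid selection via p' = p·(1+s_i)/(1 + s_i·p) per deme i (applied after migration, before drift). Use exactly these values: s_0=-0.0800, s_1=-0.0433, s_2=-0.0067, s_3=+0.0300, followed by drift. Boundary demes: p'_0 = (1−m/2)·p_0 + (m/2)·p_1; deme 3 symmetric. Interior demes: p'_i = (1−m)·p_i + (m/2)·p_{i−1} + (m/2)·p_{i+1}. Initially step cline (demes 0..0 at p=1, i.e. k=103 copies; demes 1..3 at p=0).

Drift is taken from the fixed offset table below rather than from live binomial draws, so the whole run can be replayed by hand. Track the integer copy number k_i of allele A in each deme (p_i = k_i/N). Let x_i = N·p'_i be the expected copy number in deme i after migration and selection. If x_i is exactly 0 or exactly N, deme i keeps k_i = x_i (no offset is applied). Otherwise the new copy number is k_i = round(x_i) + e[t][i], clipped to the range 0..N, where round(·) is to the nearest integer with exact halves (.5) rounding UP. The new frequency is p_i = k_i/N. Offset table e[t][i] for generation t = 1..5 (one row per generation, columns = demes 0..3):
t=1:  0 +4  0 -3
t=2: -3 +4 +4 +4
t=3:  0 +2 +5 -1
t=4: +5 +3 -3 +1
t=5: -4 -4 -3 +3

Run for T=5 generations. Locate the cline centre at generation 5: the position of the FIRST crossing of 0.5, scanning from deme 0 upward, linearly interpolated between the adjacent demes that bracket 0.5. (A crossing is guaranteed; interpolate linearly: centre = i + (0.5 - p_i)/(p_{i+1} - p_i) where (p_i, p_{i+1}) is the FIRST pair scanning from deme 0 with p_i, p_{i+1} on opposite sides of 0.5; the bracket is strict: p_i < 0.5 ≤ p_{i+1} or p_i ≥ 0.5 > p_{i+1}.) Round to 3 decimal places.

t=0: k=[103 0 0 0]
t=1: x=[90.2525 11.3888 0.0000 0.0000] k=[90 15 0 0]
t=2: x=[79.9160 21.1464 1.7136 0.0000] k=[77 25 6 0]
t=3: x=[69.1530 27.8857 7.4484 0.7106] k=[69 30 12 0]
t=4: x=[62.4848 31.4399 12.6154 1.4208] k=[67 34 10 2]
t=5: x=[61.1506 34.0190 11.7697 3.0050] k=[57 30 9 6]

0.204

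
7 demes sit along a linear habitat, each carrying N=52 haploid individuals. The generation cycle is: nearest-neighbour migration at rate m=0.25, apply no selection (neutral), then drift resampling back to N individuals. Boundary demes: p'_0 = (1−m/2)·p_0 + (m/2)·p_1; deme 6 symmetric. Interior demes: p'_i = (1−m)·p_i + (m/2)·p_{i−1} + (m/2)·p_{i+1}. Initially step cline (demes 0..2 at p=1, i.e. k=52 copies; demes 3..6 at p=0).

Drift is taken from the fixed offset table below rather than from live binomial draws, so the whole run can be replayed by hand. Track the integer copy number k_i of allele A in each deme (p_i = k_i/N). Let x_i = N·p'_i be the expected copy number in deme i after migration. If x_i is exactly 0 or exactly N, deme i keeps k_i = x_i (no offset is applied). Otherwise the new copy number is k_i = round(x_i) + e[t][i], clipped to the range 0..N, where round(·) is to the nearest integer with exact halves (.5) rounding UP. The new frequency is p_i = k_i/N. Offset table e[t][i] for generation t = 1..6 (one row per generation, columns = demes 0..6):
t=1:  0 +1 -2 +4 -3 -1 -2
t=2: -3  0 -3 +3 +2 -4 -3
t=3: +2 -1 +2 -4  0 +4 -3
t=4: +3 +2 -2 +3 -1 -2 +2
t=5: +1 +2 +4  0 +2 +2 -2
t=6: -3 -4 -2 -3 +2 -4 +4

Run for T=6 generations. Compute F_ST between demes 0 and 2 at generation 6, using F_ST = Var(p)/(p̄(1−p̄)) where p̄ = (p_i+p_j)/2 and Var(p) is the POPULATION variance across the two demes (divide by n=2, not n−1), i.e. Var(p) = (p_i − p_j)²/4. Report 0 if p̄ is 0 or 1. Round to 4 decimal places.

t=0: k=[52 52 52 0 0 0 0]
t=1: x=[52.0000 52.0000 45.5000 6.5000 0.0000 0.0000 0.0000] k=[52 52 44 11 0 0 0]
t=2: x=[52.0000 51.0000 40.8750 13.7500 1.3750 0.0000 0.0000] k=[52 51 38 17 3 0 0]
t=3: x=[51.8750 49.5000 37.0000 17.8750 4.3750 0.3750 0.0000] k=[52 49 39 14 4 4 0]
t=4: x=[51.6250 48.1250 37.1250 15.8750 5.2500 3.5000 0.5000] k=[52 50 35 19 4 2 3]
t=5: x=[51.7500 48.3750 34.8750 19.1250 5.6250 2.3750 2.8750] k=[52 50 39 19 8 4 1]
t=6: x=[51.7500 48.8750 37.8750 20.1250 8.8750 4.1250 1.3750] k=[49 45 36 17 11 0 5]

0.1046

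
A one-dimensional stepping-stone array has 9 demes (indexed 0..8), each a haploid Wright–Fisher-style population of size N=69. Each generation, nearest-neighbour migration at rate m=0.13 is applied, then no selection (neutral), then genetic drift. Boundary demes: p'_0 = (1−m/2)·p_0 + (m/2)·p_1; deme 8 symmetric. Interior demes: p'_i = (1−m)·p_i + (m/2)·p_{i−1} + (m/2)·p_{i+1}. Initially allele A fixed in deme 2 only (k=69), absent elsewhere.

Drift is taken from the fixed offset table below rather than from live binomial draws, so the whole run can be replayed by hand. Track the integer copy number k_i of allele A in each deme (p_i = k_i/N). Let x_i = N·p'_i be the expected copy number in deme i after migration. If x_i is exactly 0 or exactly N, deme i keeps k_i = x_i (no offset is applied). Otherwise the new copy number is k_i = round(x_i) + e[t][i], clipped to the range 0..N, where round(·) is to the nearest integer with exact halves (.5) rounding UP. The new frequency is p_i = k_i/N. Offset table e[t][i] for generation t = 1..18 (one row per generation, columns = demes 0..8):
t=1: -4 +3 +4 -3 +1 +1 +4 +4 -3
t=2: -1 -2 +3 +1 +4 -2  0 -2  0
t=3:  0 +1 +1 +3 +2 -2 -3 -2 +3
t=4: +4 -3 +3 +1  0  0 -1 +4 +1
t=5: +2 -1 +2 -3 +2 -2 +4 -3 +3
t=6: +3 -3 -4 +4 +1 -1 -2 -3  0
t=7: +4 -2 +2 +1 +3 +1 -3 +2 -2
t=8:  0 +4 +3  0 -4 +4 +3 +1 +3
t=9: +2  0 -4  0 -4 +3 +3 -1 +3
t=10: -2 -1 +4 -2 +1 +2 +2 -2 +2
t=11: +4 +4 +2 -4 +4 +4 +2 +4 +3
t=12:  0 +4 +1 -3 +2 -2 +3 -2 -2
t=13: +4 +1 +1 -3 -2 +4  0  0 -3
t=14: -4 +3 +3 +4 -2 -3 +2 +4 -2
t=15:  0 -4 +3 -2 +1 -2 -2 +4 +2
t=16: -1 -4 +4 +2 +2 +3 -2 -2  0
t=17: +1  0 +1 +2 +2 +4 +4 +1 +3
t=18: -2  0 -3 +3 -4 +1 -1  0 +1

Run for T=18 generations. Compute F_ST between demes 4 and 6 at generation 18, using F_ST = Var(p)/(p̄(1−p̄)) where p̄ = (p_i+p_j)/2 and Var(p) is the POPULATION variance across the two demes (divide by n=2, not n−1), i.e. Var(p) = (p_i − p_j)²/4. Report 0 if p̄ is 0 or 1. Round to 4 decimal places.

0.0000

t=0: k=[0 0 69 0 0 0 0 0 0]
t=1: x=[0.0000 4.4850 60.0300 4.4850 0.0000 0.0000 0.0000 0.0000 0.0000] k=[0 7 64 1 0 0 0 0 0]
t=2: x=[0.4550 10.2500 56.2000 5.0300 0.0650 0.0000 0.0000 0.0000 0.0000] k=[0 8 59 6 4 0 0 0 0]
t=3: x=[0.5200 10.7950 52.2400 9.3150 3.8700 0.2600 0.0000 0.0000 0.0000] k=[1 12 53 12 6 0 0 0 0]
t=4: x=[1.7150 13.9500 47.6700 14.2750 6.0000 0.3900 0.0000 0.0000 0.0000] k=[6 11 51 15 6 0 0 0 0]
t=5: x=[6.3250 13.2750 46.0600 16.7550 6.1950 0.3900 0.0000 0.0000 0.0000] k=[8 12 48 14 8 0 0 0 0]
t=6: x=[8.2600 14.0800 43.4500 15.8200 7.8700 0.5200 0.0000 0.0000 0.0000] k=[11 11 39 20 9 0 0 0 0]
t=7: x=[11.0000 12.8200 35.9450 20.5200 9.1300 0.5850 0.0000 0.0000 0.0000] k=[15 11 38 22 12 2 0 0 0]
t=8: x=[14.7400 13.0150 35.2050 22.3900 12.0000 2.5200 0.1300 0.0000 0.0000] k=[15 17 38 22 8 7 3 0 0]
t=9: x=[15.1300 18.2350 35.5950 22.1300 8.8450 6.8050 3.0650 0.1950 0.0000] k=[17 18 32 22 5 10 6 0 0]
t=10: x=[17.0650 18.8450 30.4400 21.5450 6.4300 9.4150 5.8700 0.3900 0.0000] k=[15 18 34 20 7 11 8 0 0]
t=11: x=[15.1950 18.8450 32.0500 20.0650 8.1050 10.5450 7.6750 0.5200 0.0000] k=[19 23 34 16 12 15 10 5 0]
t=12: x=[19.2600 23.4550 32.1150 16.9100 12.4550 14.4800 10.0000 5.0000 0.3250] k=[19 27 33 14 14 12 13 3 0]
t=13: x=[19.5200 26.8700 31.3750 15.2350 13.8700 12.1950 12.2850 3.4550 0.1950] k=[24 28 32 12 12 16 12 3 0]
t=14: x=[24.2600 28.0000 30.4400 13.3000 12.2600 15.4800 11.6750 3.3900 0.1950] k=[20 31 33 17 10 12 14 7 0]
t=15: x=[20.7150 30.4150 31.8300 17.5850 10.5850 12.0000 13.4150 7.0000 0.4550] k=[21 26 35 16 12 10 11 11 2]
t=16: x=[21.3250 26.2600 33.1800 16.9750 12.1300 10.1950 10.9350 10.4150 2.5850] k=[20 22 37 19 14 13 9 8 3]
t=17: x=[20.1300 22.8450 34.8550 19.8450 14.2600 12.8050 9.1950 7.7400 3.3250] k=[21 23 36 22 16 17 13 9 6]
t=18: x=[21.1300 23.7150 34.2450 22.5200 16.4550 16.6750 13.0000 9.0650 6.1950] k=[19 24 31 26 12 18 12 9 7]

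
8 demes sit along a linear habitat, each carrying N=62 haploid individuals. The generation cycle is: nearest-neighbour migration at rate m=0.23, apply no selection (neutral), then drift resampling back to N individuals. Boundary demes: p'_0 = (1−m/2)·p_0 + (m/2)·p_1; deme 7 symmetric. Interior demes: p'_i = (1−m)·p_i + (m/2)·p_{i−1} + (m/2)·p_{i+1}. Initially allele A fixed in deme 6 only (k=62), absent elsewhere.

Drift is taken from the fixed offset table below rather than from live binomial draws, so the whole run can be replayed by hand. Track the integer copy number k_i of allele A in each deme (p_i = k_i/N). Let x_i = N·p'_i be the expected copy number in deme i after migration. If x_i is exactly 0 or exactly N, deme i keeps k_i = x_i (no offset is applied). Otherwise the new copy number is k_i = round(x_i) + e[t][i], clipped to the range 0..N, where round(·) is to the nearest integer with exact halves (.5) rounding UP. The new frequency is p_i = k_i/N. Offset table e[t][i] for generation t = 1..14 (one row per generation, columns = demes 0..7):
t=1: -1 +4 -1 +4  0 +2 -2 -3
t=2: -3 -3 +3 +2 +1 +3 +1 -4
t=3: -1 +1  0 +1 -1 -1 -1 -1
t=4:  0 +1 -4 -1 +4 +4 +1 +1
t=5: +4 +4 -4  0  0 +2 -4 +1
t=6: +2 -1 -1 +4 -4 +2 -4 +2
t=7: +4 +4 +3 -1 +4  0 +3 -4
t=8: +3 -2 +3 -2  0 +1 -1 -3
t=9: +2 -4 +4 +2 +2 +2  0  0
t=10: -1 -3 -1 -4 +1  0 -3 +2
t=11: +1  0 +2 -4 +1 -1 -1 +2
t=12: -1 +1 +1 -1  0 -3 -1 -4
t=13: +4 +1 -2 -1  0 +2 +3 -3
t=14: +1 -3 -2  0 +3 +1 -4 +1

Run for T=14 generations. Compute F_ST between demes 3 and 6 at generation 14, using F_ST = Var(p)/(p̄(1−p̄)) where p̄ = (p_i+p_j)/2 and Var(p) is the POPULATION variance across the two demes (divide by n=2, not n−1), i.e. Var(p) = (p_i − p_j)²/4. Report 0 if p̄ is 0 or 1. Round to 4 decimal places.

0.0370

t=0: k=[0 0 0 0 0 0 62 0]
t=1: x=[0.0000 0.0000 0.0000 0.0000 0.0000 7.1300 47.7400 7.1300] k=[0 0 0 0 0 9 46 4]
t=2: x=[0.0000 0.0000 0.0000 0.0000 1.0350 12.2200 36.9150 8.8300] k=[0 0 0 0 2 15 38 5]
t=3: x=[0.0000 0.0000 0.0000 0.2300 3.2650 16.1500 31.5600 8.7950] k=[0 0 0 1 2 15 31 8]
t=4: x=[0.0000 0.0000 0.1150 1.0000 3.3800 15.3450 26.5150 10.6450] k=[0 0 0 0 7 19 28 12]
t=5: x=[0.0000 0.0000 0.0000 0.8050 7.5750 18.6550 25.1250 13.8400] k=[0 0 0 1 8 21 21 15]
t=6: x=[0.0000 0.0000 0.1150 1.6900 8.6900 19.5050 20.3100 15.6900] k=[0 0 0 6 5 22 16 18]
t=7: x=[0.0000 0.0000 0.6900 5.1950 7.0700 19.3550 16.9200 17.7700] k=[0 0 4 4 11 19 20 14]
t=8: x=[0.0000 0.4600 3.5400 4.8050 11.1150 18.1950 19.1950 14.6900] k=[0 0 7 3 11 19 18 12]
t=9: x=[0.0000 0.8050 5.7350 4.3800 11.0000 17.9650 17.4250 12.6900] k=[0 0 10 6 13 20 17 13]
t=10: x=[0.0000 1.1500 8.3900 7.2650 13.0000 18.8500 16.8850 13.4600] k=[0 0 7 3 14 19 14 15]
t=11: x=[0.0000 0.8050 5.7350 4.7250 13.3100 17.8500 14.6900 14.8850] k=[0 1 8 1 14 17 14 17]
t=12: x=[0.1150 1.6900 6.3900 3.3000 12.8500 16.3100 14.6900 16.6550] k=[0 3 7 2 13 13 14 13]
t=13: x=[0.3450 3.1150 5.9650 3.8400 11.7350 13.1150 13.7700 13.1150] k=[4 4 4 3 12 15 17 10]
t=14: x=[4.0000 4.0000 3.8850 4.1500 11.3100 14.8850 15.9650 10.8050] k=[5 1 2 4 14 16 12 12]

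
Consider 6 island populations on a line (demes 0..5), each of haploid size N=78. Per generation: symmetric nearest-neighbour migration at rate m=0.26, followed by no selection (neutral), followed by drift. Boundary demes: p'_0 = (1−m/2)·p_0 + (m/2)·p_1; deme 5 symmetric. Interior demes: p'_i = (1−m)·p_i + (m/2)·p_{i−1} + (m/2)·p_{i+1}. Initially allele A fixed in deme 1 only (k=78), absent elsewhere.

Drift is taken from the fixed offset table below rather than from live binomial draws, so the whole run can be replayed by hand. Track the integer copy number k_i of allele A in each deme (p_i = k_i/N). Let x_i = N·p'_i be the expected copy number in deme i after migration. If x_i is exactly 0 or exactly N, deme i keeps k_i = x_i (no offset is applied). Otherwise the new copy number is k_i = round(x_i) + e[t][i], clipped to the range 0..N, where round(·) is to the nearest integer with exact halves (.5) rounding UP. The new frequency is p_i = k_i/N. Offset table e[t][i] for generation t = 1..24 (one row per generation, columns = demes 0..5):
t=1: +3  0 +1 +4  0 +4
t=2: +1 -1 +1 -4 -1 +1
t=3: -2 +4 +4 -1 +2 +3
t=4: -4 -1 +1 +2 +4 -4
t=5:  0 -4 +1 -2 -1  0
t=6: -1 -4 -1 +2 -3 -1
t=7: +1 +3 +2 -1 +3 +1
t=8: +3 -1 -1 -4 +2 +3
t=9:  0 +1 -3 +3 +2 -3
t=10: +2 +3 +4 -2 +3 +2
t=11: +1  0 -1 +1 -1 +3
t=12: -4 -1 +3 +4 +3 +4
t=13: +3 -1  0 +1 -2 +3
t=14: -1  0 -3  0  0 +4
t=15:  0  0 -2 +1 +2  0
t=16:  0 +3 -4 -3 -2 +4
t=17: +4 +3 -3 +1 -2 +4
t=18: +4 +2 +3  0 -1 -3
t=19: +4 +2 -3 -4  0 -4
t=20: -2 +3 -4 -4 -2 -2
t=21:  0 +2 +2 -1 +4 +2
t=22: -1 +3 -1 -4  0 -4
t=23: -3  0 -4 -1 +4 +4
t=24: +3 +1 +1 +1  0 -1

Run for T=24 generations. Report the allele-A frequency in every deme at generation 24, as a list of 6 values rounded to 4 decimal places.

[0.4103, 0.3718, 0.1923, 0.1282, 0.1923, 0.1795]

t=0: k=[0 78 0 0 0 0]
t=1: x=[10.1400 57.7200 10.1400 0.0000 0.0000 0.0000] k=[13 58 11 0 0 0]
t=2: x=[18.8500 46.0400 15.6800 1.4300 0.0000 0.0000] k=[20 45 17 0 0 0]
t=3: x=[23.2500 38.1100 18.4300 2.2100 0.0000 0.0000] k=[21 42 22 1 0 0]
t=4: x=[23.7300 36.6700 21.8700 3.6000 0.1300 0.0000] k=[20 36 23 6 4 0]
t=5: x=[22.0800 32.2300 22.4800 7.9500 3.7400 0.5200] k=[22 28 23 6 3 1]
t=6: x=[22.7800 26.5700 21.4400 7.8200 3.1300 1.2600] k=[22 23 20 10 0 0]
t=7: x=[22.1300 22.4800 19.0900 10.0000 1.3000 0.0000] k=[23 25 21 9 4 0]
t=8: x=[23.2600 24.2200 19.9600 9.9100 4.1300 0.5200] k=[26 23 19 6 6 4]
t=9: x=[25.6100 22.8700 17.8300 7.6900 5.7400 4.2600] k=[26 24 15 11 8 1]
t=10: x=[25.7400 23.0900 15.6500 11.1300 7.4800 1.9100] k=[28 26 20 9 10 4]
t=11: x=[27.7400 25.4800 19.3500 10.5600 9.0900 4.7800] k=[29 25 18 12 8 8]
t=12: x=[28.4800 24.6100 18.1300 12.2600 8.5200 8.0000] k=[24 24 21 16 12 12]
t=13: x=[24.0000 23.6100 20.7400 16.1300 12.5200 12.0000] k=[27 23 21 17 11 15]
t=14: x=[26.4800 23.2600 20.7400 16.7400 12.3000 14.4800] k=[25 23 18 17 12 18]
t=15: x=[24.7400 22.6100 18.5200 16.4800 13.4300 17.2200] k=[25 23 17 17 15 17]
t=16: x=[24.7400 22.4800 17.7800 16.7400 15.5200 16.7400] k=[25 25 14 14 14 21]
t=17: x=[25.0000 23.5700 15.4300 14.0000 14.9100 20.0900] k=[29 27 12 15 13 24]
t=18: x=[28.7400 25.3100 14.3400 14.3500 14.6900 22.5700] k=[33 27 17 14 14 20]
t=19: x=[32.2200 26.4800 17.9100 14.3900 14.7800 19.2200] k=[36 28 15 10 15 15]
t=20: x=[34.9600 27.3500 16.0400 11.3000 14.3500 15.0000] k=[33 30 12 7 12 13]
t=21: x=[32.6100 28.0500 13.6900 8.3000 11.4800 12.8700] k=[33 30 16 7 15 15]
t=22: x=[32.6100 28.5700 16.6500 9.2100 13.9600 15.0000] k=[32 32 16 5 14 11]
t=23: x=[32.0000 29.9200 16.6500 7.6000 12.4400 11.3900] k=[29 30 13 7 16 15]
t=24: x=[29.1300 27.6600 14.4300 8.9500 14.7000 15.1300] k=[32 29 15 10 15 14]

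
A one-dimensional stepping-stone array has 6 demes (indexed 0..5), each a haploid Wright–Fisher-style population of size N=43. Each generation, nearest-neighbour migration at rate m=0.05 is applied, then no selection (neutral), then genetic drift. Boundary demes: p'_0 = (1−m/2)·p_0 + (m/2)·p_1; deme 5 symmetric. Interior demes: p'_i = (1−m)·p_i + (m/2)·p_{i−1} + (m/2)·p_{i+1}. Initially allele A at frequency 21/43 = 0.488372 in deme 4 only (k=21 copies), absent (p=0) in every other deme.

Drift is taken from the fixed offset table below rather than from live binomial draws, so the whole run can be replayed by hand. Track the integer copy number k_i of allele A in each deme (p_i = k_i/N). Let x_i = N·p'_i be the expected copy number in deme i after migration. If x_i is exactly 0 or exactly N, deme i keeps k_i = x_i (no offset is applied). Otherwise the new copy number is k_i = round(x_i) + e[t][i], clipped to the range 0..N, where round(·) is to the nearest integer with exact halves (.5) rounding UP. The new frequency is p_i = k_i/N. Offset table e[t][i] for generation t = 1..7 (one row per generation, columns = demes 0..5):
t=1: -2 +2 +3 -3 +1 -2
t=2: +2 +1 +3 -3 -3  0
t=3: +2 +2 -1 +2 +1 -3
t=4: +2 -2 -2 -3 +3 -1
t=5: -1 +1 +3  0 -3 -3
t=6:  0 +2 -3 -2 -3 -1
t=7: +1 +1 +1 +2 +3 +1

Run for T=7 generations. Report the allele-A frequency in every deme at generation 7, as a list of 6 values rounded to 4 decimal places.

t=0: k=[0 0 0 0 21 0]
t=1: x=[0.0000 0.0000 0.0000 0.5250 19.9500 0.5250] k=[0 0 0 0 21 0]
t=2: x=[0.0000 0.0000 0.0000 0.5250 19.9500 0.5250] k=[0 0 0 0 17 1]
t=3: x=[0.0000 0.0000 0.0000 0.4250 16.1750 1.4000] k=[0 0 0 2 17 0]
t=4: x=[0.0000 0.0000 0.0500 2.3250 16.2000 0.4250] k=[0 0 0 0 19 0]
t=5: x=[0.0000 0.0000 0.0000 0.4750 18.0500 0.4750] k=[0 0 0 0 15 0]
t=6: x=[0.0000 0.0000 0.0000 0.3750 14.2500 0.3750] k=[0 0 0 0 11 0]
t=7: x=[0.0000 0.0000 0.0000 0.2750 10.4500 0.2750] k=[0 0 0 2 13 1]

[0.0000, 0.0000, 0.0000, 0.0465, 0.3023, 0.0233]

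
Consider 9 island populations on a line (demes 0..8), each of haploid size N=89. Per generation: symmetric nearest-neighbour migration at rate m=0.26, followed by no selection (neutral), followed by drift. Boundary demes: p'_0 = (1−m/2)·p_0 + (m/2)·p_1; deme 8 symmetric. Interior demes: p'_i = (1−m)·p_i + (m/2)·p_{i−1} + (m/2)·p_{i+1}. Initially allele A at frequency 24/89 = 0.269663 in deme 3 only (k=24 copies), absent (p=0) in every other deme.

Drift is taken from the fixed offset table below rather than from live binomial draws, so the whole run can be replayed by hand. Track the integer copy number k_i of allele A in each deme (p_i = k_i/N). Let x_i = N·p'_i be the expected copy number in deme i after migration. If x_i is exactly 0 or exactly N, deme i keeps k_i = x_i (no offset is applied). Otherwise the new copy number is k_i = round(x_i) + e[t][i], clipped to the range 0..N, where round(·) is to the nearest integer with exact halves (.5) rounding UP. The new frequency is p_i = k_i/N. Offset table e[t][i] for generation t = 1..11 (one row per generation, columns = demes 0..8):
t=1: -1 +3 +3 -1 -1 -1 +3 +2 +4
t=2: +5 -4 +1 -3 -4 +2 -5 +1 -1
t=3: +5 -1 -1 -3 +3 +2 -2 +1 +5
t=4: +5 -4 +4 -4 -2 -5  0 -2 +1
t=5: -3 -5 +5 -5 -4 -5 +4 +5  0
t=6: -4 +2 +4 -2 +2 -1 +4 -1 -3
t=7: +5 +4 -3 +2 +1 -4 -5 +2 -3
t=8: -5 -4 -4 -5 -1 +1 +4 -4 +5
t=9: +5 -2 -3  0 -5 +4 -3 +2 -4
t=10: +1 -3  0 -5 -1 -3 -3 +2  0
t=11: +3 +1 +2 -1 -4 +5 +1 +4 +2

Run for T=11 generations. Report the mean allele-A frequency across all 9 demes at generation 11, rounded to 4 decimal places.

0.0125

t=0: k=[0 0 0 24 0 0 0 0 0]
t=1: x=[0.0000 0.0000 3.1200 17.7600 3.1200 0.0000 0.0000 0.0000 0.0000] k=[0 0 6 17 2 0 0 0 0]
t=2: x=[0.0000 0.7800 6.6500 13.6200 3.6900 0.2600 0.0000 0.0000 0.0000] k=[0 0 8 11 0 2 0 0 0]
t=3: x=[0.0000 1.0400 7.3500 9.1800 1.6900 1.4800 0.2600 0.0000 0.0000] k=[0 0 6 6 5 3 0 0 0]
t=4: x=[0.0000 0.7800 5.2200 5.8700 4.8700 2.8700 0.3900 0.0000 0.0000] k=[0 0 9 2 3 0 0 0 0]
t=5: x=[0.0000 1.1700 6.9200 3.0400 2.4800 0.3900 0.0000 0.0000 0.0000] k=[0 0 12 0 0 0 0 0 0]
t=6: x=[0.0000 1.5600 8.8800 1.5600 0.0000 0.0000 0.0000 0.0000 0.0000] k=[0 4 13 0 0 0 0 0 0]
t=7: x=[0.5200 4.6500 10.1400 1.6900 0.0000 0.0000 0.0000 0.0000 0.0000] k=[6 9 7 4 0 0 0 0 0]
t=8: x=[6.3900 8.3500 6.8700 3.8700 0.5200 0.0000 0.0000 0.0000 0.0000] k=[1 4 3 0 0 0 0 0 0]
t=9: x=[1.3900 3.4800 2.7400 0.3900 0.0000 0.0000 0.0000 0.0000 0.0000] k=[6 1 0 0 0 0 0 0 0]
t=10: x=[5.3500 1.5200 0.1300 0.0000 0.0000 0.0000 0.0000 0.0000 0.0000] k=[6 0 0 0 0 0 0 0 0]
t=11: x=[5.2200 0.7800 0.0000 0.0000 0.0000 0.0000 0.0000 0.0000 0.0000] k=[8 2 0 0 0 0 0 0 0]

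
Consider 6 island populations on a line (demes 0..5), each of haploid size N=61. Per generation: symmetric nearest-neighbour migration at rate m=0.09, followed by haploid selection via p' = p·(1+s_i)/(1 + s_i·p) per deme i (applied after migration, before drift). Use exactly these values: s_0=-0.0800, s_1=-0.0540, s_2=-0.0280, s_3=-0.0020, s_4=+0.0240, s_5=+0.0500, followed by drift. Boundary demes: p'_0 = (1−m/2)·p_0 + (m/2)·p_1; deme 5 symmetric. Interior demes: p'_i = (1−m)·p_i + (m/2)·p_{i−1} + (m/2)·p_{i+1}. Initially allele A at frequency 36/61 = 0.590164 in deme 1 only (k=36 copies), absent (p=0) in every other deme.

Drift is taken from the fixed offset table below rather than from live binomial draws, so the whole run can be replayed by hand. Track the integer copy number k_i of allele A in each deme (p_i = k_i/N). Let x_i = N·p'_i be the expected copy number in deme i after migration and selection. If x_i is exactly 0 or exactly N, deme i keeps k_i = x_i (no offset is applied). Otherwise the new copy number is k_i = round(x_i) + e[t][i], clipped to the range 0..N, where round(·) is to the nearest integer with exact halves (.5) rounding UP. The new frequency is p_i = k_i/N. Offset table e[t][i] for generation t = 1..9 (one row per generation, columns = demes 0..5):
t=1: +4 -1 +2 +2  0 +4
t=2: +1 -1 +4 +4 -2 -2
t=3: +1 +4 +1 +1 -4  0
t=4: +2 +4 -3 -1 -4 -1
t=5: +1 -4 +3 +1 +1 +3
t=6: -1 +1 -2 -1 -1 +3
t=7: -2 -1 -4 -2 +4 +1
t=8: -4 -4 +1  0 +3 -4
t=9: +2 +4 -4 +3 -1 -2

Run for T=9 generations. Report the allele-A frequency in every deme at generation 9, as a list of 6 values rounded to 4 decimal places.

t=0: k=[0 36 0 0 0 0]
t=1: x=[1.4936 31.9166 1.5758 0.0000 0.0000 0.0000] k=[5 31 4 0 0 0]
t=2: x=[5.7227 27.7733 4.9054 0.1796 0.0000 0.0000] k=[7 27 9 4 0 0]
t=3: x=[7.3441 24.4722 9.3578 4.0374 0.1843 0.0000] k=[8 28 10 5 0 0]
t=4: x=[8.2847 25.4629 10.3389 4.9908 0.2304 0.0000] k=[10 29 7 4 0 0]
t=5: x=[10.1308 26.3214 7.6627 3.9476 0.1843 0.0000] k=[11 22 11 5 1 0]
t=6: x=[10.7373 20.2521 10.9672 5.0807 1.1617 0.0472] k=[10 21 9 4 0 3]
t=7: x=[9.7902 19.2267 9.0931 4.0374 0.3225 3.0012] k=[8 18 5 2 4 4]
t=8: x=[7.8611 16.2936 5.3107 2.2207 3.9977 4.1863] k=[4 12 6 2 7 0]
t=9: x=[4.0343 10.8654 5.9361 2.4004 6.5983 0.3307] k=[6 15 2 5 6 0]

[0.0984, 0.2459, 0.0328, 0.0820, 0.0984, 0.0000]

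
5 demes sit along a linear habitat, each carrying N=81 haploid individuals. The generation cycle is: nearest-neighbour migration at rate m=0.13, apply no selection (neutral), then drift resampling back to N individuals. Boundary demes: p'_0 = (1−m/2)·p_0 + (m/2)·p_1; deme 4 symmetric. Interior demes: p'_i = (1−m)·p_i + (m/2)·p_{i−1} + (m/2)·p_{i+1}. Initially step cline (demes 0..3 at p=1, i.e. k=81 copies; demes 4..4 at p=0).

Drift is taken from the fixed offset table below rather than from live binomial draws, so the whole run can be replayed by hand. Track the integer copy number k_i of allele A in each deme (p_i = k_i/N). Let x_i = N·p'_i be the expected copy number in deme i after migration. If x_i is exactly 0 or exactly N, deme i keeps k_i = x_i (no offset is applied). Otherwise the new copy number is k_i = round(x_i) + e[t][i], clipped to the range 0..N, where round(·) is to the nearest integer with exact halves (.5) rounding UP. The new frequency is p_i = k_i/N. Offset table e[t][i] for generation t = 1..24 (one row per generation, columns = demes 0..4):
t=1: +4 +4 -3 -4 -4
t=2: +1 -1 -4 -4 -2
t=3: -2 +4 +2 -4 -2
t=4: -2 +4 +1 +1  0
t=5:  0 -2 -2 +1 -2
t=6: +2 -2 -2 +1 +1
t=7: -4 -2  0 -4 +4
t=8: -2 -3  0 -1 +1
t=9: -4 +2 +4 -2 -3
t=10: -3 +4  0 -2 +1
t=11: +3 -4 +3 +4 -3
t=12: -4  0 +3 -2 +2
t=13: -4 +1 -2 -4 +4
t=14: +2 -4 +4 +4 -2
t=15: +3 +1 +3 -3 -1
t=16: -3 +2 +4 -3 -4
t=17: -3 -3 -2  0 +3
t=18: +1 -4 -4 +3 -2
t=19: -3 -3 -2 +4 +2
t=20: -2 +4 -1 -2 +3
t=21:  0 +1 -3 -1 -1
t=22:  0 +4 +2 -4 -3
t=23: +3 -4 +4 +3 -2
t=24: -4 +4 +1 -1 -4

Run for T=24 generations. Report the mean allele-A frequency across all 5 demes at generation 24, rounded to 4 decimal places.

0.6691

t=0: k=[81 81 81 81 0]
t=1: x=[81.0000 81.0000 81.0000 75.7350 5.2650] k=[81 81 81 72 1]
t=2: x=[81.0000 81.0000 80.4150 67.9700 5.6150] k=[81 81 76 64 4]
t=3: x=[81.0000 80.6750 75.5450 60.8800 7.9000] k=[81 81 78 57 6]
t=4: x=[81.0000 80.8050 76.8300 55.0500 9.3150] k=[81 81 78 56 9]
t=5: x=[81.0000 80.8050 76.7650 54.3750 12.0550] k=[81 79 75 55 10]
t=6: x=[80.8700 78.8700 73.9600 53.3750 12.9250] k=[81 77 72 54 14]
t=7: x=[80.7400 76.9350 71.1550 52.5700 16.6000] k=[77 75 71 49 21]
t=8: x=[76.8700 74.8700 69.8300 48.6100 22.8200] k=[75 72 70 48 24]
t=9: x=[74.8050 72.0650 68.7000 47.8700 25.5600] k=[71 74 73 46 23]
t=10: x=[71.1950 73.7400 71.3100 46.2600 24.4950] k=[68 78 71 44 25]
t=11: x=[68.6500 76.8950 69.7000 44.5200 26.2350] k=[72 73 73 49 23]
t=12: x=[72.0650 72.9350 71.4400 48.8700 24.6900] k=[68 73 74 47 27]
t=13: x=[68.3250 72.7400 72.1800 47.4550 28.3000] k=[64 74 70 43 32]
t=14: x=[64.6500 73.0900 68.5050 44.0400 32.7150] k=[67 69 73 48 31]
t=15: x=[67.1300 69.1300 71.1150 48.5200 32.1050] k=[70 70 74 46 31]
t=16: x=[70.0000 70.2600 71.9200 46.8450 31.9750] k=[67 72 76 44 28]
t=17: x=[67.3250 71.9350 73.6600 45.0400 29.0400] k=[64 69 72 45 32]
t=18: x=[64.3250 68.8700 70.0500 45.9100 32.8450] k=[65 65 66 49 31]
t=19: x=[65.0000 65.0650 64.8300 48.9350 32.1700] k=[62 62 63 53 34]
t=20: x=[62.0000 62.0650 62.2850 52.4150 35.2350] k=[60 66 61 50 38]
t=21: x=[60.3900 65.2850 60.6100 49.9350 38.7800] k=[60 66 58 49 38]
t=22: x=[60.3900 65.0900 57.9350 48.8700 38.7150] k=[60 69 60 45 36]
t=23: x=[60.5850 67.8300 59.6100 45.3900 36.5850] k=[64 64 64 48 35]
t=24: x=[64.0000 64.0000 62.9600 48.1950 35.8450] k=[60 68 64 47 32]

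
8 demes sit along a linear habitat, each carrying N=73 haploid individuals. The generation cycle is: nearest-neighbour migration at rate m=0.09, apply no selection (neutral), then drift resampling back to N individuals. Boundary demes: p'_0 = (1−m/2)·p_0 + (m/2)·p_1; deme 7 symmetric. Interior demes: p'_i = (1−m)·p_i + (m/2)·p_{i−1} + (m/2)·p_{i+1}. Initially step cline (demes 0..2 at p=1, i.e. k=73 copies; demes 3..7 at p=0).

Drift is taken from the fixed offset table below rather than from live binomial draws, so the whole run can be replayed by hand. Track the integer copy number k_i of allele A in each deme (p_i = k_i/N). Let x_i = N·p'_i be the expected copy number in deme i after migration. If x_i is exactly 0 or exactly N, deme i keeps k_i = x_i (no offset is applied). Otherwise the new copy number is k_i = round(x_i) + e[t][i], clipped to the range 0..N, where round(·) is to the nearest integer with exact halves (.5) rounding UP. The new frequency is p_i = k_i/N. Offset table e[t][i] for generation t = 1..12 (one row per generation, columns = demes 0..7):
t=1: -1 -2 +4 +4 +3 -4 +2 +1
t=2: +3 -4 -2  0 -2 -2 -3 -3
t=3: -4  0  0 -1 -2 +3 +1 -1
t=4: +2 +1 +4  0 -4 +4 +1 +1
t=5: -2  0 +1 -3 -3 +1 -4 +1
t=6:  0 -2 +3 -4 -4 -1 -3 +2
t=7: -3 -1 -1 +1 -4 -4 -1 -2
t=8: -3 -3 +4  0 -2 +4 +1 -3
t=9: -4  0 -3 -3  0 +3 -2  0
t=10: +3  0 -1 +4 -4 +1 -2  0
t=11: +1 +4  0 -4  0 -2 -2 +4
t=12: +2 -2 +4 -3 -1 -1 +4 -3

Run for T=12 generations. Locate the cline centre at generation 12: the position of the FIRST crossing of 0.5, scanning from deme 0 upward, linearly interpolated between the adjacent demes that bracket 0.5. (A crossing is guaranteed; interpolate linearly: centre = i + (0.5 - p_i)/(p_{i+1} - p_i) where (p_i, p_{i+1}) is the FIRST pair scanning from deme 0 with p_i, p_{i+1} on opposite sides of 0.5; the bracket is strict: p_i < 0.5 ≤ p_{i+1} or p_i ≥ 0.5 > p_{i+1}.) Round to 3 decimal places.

2.533

t=0: k=[73 73 73 0 0 0 0 0]
t=1: x=[73.0000 73.0000 69.7150 3.2850 0.0000 0.0000 0.0000 0.0000] k=[73 73 73 7 0 0 0 0]
t=2: x=[73.0000 73.0000 70.0300 9.6550 0.3150 0.0000 0.0000 0.0000] k=[73 73 68 10 0 0 0 0]
t=3: x=[73.0000 72.7750 65.6150 12.1600 0.4500 0.0000 0.0000 0.0000] k=[73 73 66 11 0 0 0 0]
t=4: x=[73.0000 72.6850 63.8400 12.9800 0.4950 0.0000 0.0000 0.0000] k=[73 73 68 13 0 0 0 0]
t=5: x=[73.0000 72.7750 65.7500 14.8900 0.5850 0.0000 0.0000 0.0000] k=[73 73 67 12 0 0 0 0]
t=6: x=[73.0000 72.7300 64.7950 13.9350 0.5400 0.0000 0.0000 0.0000] k=[73 71 68 10 0 0 0 0]
t=7: x=[72.9100 70.9550 65.5250 12.1600 0.4500 0.0000 0.0000 0.0000] k=[70 70 65 13 0 0 0 0]
t=8: x=[70.0000 69.7750 62.8850 14.7550 0.5850 0.0000 0.0000 0.0000] k=[67 67 67 15 0 0 0 0]
t=9: x=[67.0000 67.0000 64.6600 16.6650 0.6750 0.0000 0.0000 0.0000] k=[63 67 62 14 1 0 0 0]
t=10: x=[63.1800 66.5950 60.0650 15.5750 1.5400 0.0450 0.0000 0.0000] k=[66 67 59 20 0 1 0 0]
t=11: x=[66.0450 66.5950 57.6050 20.8550 0.9450 0.9100 0.0450 0.0000] k=[67 71 58 17 1 0 0 0]
t=12: x=[67.1800 70.2350 56.7400 18.1250 1.6750 0.0450 0.0000 0.0000] k=[69 68 61 15 1 0 0 0]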